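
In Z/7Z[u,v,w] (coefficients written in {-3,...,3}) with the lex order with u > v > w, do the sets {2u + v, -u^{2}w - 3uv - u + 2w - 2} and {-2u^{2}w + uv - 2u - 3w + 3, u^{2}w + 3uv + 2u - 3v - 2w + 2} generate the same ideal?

Yes, the ideals are equal.

Since reduced Gröbner bases are canonical representatives of ideals under a given ordering, it suffices to compute and compare them.
Buchberger on the first generating set:
f_1 = 2u + v, LT = u.
f_2 = -u^{2}w - 3uv - u + 2w - 2, LT = u^{2}w.

S(f_1,f_2): lcm = u^{2}w. S = -3uvw - 3uv - u + 2w - 2.
  reduce S modulo (f_1, f_2):
  remainder -2v^{2}w - 2v^{2} - 3v + 2w - 2 ≠ 0; add g_3 = -2v^{2}w - 2v^{2} - 3v + 2w - 2 to the basis.

The other S-polynomials (S(f_1,g_3), S(f_2,g_3)) all reduce to 0 modulo the current basis, so we have a Gröbner basis.
Inter-reduce: drop elements whose leading term is divisible by another's, tail-reduce, and make monic.
Reduced Gröbner basis: {u - 3v, v^{2}w + v^{2} - 2v - w + 1}.

Buchberger on the second generating set:
h_1 = -2u^{2}w + uv - 2u - 3w + 3, LT = u^{2}w.
h_2 = u^{2}w + 3uv + 2u - 3v - 2w + 2, LT = u^{2}w.

S(h_1,h_2): lcm = u^{2}w. S = -u + 3v.
  reduce S modulo (h_1, h_2):
  remainder -u + 3v ≠ 0; add k_3 = -u + 3v to the basis.

S(h_1,k_3): lcm = u^{2}w. S = 3uvw + 3uv + u - 2w + 2.
  reduce S modulo (h_1, h_2, k_3):
  remainder 2v^{2}w + 2v^{2} + 3v - 2w + 2 ≠ 0; add k_4 = 2v^{2}w + 2v^{2} + 3v - 2w + 2 to the basis.

The other S-polynomials (S(h_2,k_3), S(h_1,k_4), S(h_2,k_4), S(k_3,k_4)) all reduce to 0 modulo the current basis, so we have a Gröbner basis.
Inter-reduce: drop elements whose leading term is divisible by another's, tail-reduce, and make monic.
Reduced Gröbner basis: {u - 3v, v^{2}w + v^{2} - 2v - w + 1}.

Same reduced basis, so the two generating sets span the same ideal.
The same test decides containment: I ⊆ J iff every generator of I reduces to 0 modulo a Gröbner basis of J.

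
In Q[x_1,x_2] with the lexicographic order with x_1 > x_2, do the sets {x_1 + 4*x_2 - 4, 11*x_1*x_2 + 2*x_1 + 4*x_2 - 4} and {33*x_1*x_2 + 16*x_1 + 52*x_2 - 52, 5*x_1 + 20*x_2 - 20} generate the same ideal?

For a fixed monomial order, each ideal has a unique reduced Gröbner basis; comparing bases decides equality.
Buchberger on the first generating set:
f_1 = x_1 + 4*x_2 - 4, LT = x_1.
f_2 = 11*x_1*x_2 + 2*x_1 + 4*x_2 - 4, LT = x_1*x_2.

S(f_1,f_2): lcm = x_1*x_2. S = -2/11*x_1 + 4*x_2**2 - 48/11*x_2 + 4/11.
  leading term x_1: subtract (-2/11)·f_1 from -2/11*x_1 + 4*x_2**2 - 48/11*x_2 + 4/11 → 4*x_2**2 - 40/11*x_2 - 4/11
  leading term x_2**2: no divisor's leading term divides it; move 4*x_2**2 to the remainder.
  leading term x_2: no divisor's leading term divides it; move -40/11*x_2 to the remainder.
  leading term 1: no divisor's leading term divides it; move -4/11 to the remainder.
  remainder 4*x_2**2 - 40/11*x_2 - 4/11 ≠ 0; add g_3 = 4*x_2**2 - 40/11*x_2 - 4/11 to the basis.

S(f_1,g_3): leading monomials are coprime, so the S-polynomial reduces to 0 (Buchberger's first criterion).
S(f_2,g_3): lcm = x_1*x_2**2. S = 12/11*x_1*x_2 + 1/11*x_1 + 4/11*x_2**2 - 4/11*x_2.
  leading term x_1*x_2: subtract (12/11*x_2)·f_1 from 12/11*x_1*x_2 + 1/11*x_1 + 4/11*x_2**2 - 4/11*x_2 → 1/11*x_1 - 4*x_2**2 + 4*x_2
  leading term x_1: subtract (1/11)·f_1 from 1/11*x_1 - 4*x_2**2 + 4*x_2 → -4*x_2**2 + 40/11*x_2 + 4/11
  leading term x_2**2: subtract (-1)·g_3 from -4*x_2**2 + 40/11*x_2 + 4/11 → 0
  remainder 0.

Every S-polynomial of the final basis reduces to 0, so we have a Gröbner basis.
Inter-reduce: drop elements whose leading term is divisible by another's, tail-reduce, and make monic.
Reduced Gröbner basis: {x_1 + 4*x_2 - 4, x_2**2 - 10/11*x_2 - 1/11}.

Buchberger on the second generating set:
h_1 = 33*x_1*x_2 + 16*x_1 + 52*x_2 - 52, LT = x_1*x_2.
h_2 = 5*x_1 + 20*x_2 - 20, LT = x_1.

S(h_1,h_2): lcm = x_1*x_2. S = 16/33*x_1 - 4*x_2**2 + 184/33*x_2 - 52/33.
  leading term x_1: subtract (16/165)·h_2 from 16/33*x_1 - 4*x_2**2 + 184/33*x_2 - 52/33 → -4*x_2**2 + 40/11*x_2 + 4/11
  leading term x_2**2: no divisor's leading term divides it; move -4*x_2**2 to the remainder.
  leading term x_2: no divisor's leading term divides it; move 40/11*x_2 to the remainder.
  leading term 1: no divisor's leading term divides it; move 4/11 to the remainder.
  remainder -4*x_2**2 + 40/11*x_2 + 4/11 ≠ 0; add k_3 = -4*x_2**2 + 40/11*x_2 + 4/11 to the basis.

S(h_1,k_3): lcm = x_1*x_2**2. S = 46/33*x_1*x_2 + 1/11*x_1 + 52/33*x_2**2 - 52/33*x_2.
  leading term x_1*x_2: subtract (46/1089)·h_1 from 46/33*x_1*x_2 + 1/11*x_1 + 52/33*x_2**2 - 52/33*x_2 → -637/1089*x_1 + 52/33*x_2**2 - 4108/1089*x_2 + 2392/1089
  leading term x_1: subtract (-637/5445)·h_2 from -637/1089*x_1 + 52/33*x_2**2 - 4108/1089*x_2 + 2392/1089 → 52/33*x_2**2 - 520/363*x_2 - 52/363
  leading term x_2**2: subtract (-13/33)·k_3 from 52/33*x_2**2 - 520/363*x_2 - 52/363 → 0
  remainder 0.

S(h_2,k_3): leading monomials are coprime, so the S-polynomial reduces to 0 (Buchberger's first criterion).
Every S-polynomial of the final basis reduces to 0, so we have a Gröbner basis.
Inter-reduce: drop elements whose leading term is divisible by another's, tail-reduce, and make monic.
Reduced Gröbner basis: {x_1 + 4*x_2 - 4, x_2**2 - 10/11*x_2 - 1/11}.

These coincide, so the ideals are equal.

Yes, the ideals are equal.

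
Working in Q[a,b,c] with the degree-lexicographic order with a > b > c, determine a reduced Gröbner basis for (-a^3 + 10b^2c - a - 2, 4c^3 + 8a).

G = {a^3 - 10b^2c + a + 2, c^3 + 2a}

f_1 = -a^3 + 10b^2c - a - 2, LT = a^3.
f_2 = 4c^3 + 8a, LT = c^3.

The S-polynomials (S(f_1,f_2)) all reduce to 0 modulo the current basis, so we have a Gröbner basis.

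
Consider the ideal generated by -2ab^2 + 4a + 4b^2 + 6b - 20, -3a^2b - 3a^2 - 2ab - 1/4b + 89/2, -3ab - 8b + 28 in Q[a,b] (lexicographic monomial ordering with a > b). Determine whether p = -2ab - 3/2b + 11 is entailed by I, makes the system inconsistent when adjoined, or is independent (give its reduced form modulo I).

First compute the reduced Gröbner basis of I by Buchberger's algorithm.
f_1 = -2ab^2 + 4a + 4b^2 + 6b - 20, LT = ab^2.
f_2 = -3a^2b - 3a^2 - 2ab - 1/4b + 89/2, LT = a^2b.
f_3 = -3ab - 8b + 28, LT = ab.

S(f_1,f_2): lcm = a^2b^2. S = -a^2b - 2a^2 - 8/3ab^2 - 3ab + 10a - 1/12b^2 + 89/6b.
  leading term a^2b: subtract (1/3)·f_2 from -a^2b - 2a^2 - 8/3ab^2 - 3ab + 10a - 1/12b^2 + 89/6b → -a^2 - 8/3ab^2 - 7/3ab + 10a - 1/12b^2 + 179/12b - 89/6
  leading term a^2: no divisor's leading term divides it; move -a^2 to the remainder.
  leading term ab^2: subtract (4/3)·f_1 from -8/3ab^2 - 7/3ab + 10a - 1/12b^2 + 179/12b - 89/6 → -7/3ab + 14/3a - 65/12b^2 + 83/12b + 71/6
  leading term ab: subtract (7/9)·f_3 from -7/3ab + 14/3a - 65/12b^2 + 83/12b + 71/6 → 14/3a - 65/12b^2 + 473/36b - 179/18
  leading term a: no divisor's leading term divides it; move 14/3a to the remainder.
  leading term b^2: no divisor's leading term divides it; move -65/12b^2 to the remainder.
  leading term b: no divisor's leading term divides it; move 473/36b to the remainder.
  leading term 1: no divisor's leading term divides it; move -179/18 to the remainder.
  remainder -a^2 + 14/3a - 65/12b^2 + 473/36b - 179/18 ≠ 0; add h_4 = -a^2 + 14/3a - 65/12b^2 + 473/36b - 179/18 to the basis.

S(f_1,f_3): lcm = ab^2. S = -2a - 14/3b^2 + 19/3b + 10.
  leading term a: no divisor's leading term divides it; move -2a to the remainder.
  leading term b^2: no divisor's leading term divides it; move -14/3b^2 to the remainder.
  leading term b: no divisor's leading term divides it; move 19/3b to the remainder.
  leading term 1: no divisor's leading term divides it; move 10 to the remainder.
  remainder -2a - 14/3b^2 + 19/3b + 10 ≠ 0; add h_5 = -2a - 14/3b^2 + 19/3b + 10 to the basis.

S(f_2,f_3): lcm = a^2b. S = a^2 - 2ab + 28/3a + 1/12b - 89/6.
  leading term a^2: subtract (-1)·h_4 from a^2 - 2ab + 28/3a + 1/12b - 89/6 → -2ab + 14a - 65/12b^2 + 119/9b - 223/9
  leading term ab: subtract (2/3)·f_3 from -2ab + 14a - 65/12b^2 + 119/9b - 223/9 → 14a - 65/12b^2 + 167/9b - 391/9
  leading term a: subtract (-7)·h_5 from 14a - 65/12b^2 + 167/9b - 391/9 → -457/12b^2 + 566/9b + 239/9
  leading term b^2: no divisor's leading term divides it; move -457/12b^2 to the remainder.
  leading term b: no divisor's leading term divides it; move 566/9b to the remainder.
  leading term 1: no divisor's leading term divides it; move 239/9 to the remainder.
  remainder -457/12b^2 + 566/9b + 239/9 ≠ 0; add h_6 = -457/12b^2 + 566/9b + 239/9 to the basis.

S(f_1,h_4): lcm = a^2b^2. S = -2a^2 + 8/3ab^2 - 3ab + 10a - 65/12b^4 + 473/36b^3 - 179/18b^2.
  leading term a^2: subtract (2)·h_4 from -2a^2 + 8/3ab^2 - 3ab + 10a - 65/12b^4 + 473/36b^3 - 179/18b^2 → 8/3ab^2 - 3ab + 2/3a - 65/12b^4 + 473/36b^3 + 8/9b^2 - 473/18b + 179/9
  leading term ab^2: subtract (-4/3)·f_1 from 8/3ab^2 - 3ab + 2/3a - 65/12b^4 + 473/36b^3 + 8/9b^2 - 473/18b + 179/9 → -3ab + 6a - 65/12b^4 + 473/36b^3 + 56/9b^2 - 329/18b - 61/9
  leading term ab: subtract (1)·f_3 from -3ab + 6a - 65/12b^4 + 473/36b^3 + 56/9b^2 - 329/18b - 61/9 → 6a - 65/12b^4 + 473/36b^3 + 56/9b^2 - 185/18b - 313/9
  leading term a: subtract (-3)·h_5 from 6a - 65/12b^4 + 473/36b^3 + 56/9b^2 - 185/18b - 313/9 → -65/12b^4 + 473/36b^3 - 70/9b^2 + 157/18b - 43/9
  leading term b^4: subtract (65/457b^2)·h_6 from -65/12b^4 + 473/36b^3 - 70/9b^2 + 157/18b - 43/9 → 69001/16452b^3 - 47525/4113b^2 + 157/18b - 43/9
  leading term b^3: subtract (-69001/626547b)·h_6 from 69001/16452b^3 - 47525/4113b^2 + 157/18b - 43/9 → -26102209/5638923b^2 + 131350357/11277846b - 43/9
  leading term b^2: subtract (104408836/858995937)·h_6 from -26102209/5638923b^2 + 131350357/11277846b - 43/9 → 61890537095/15461926866b - 61890537095/7730963433
  leading term b: no divisor's leading term divides it; move 61890537095/15461926866b to the remainder.
  leading term 1: no divisor's leading term divides it; move -61890537095/7730963433 to the remainder.
  remainder 61890537095/15461926866b - 61890537095/7730963433 ≠ 0; add h_7 = 61890537095/15461926866b - 61890537095/7730963433 to the basis.

The other S-polynomials (S(f_2,h_4), S(f_3,h_4), S(f_1,h_5), S(f_2,h_5), S(f_3,h_5), S(h_4,h_5), S(f_1,h_6), S(f_2,h_6), S(f_3,h_6), S(h_4,h_6), S(h_5,h_6), S(f_1,h_7), S(f_2,h_7), S(f_3,h_7), S(h_4,h_7), S(h_5,h_7), S(h_6,h_7)) all reduce to 0 modulo the current basis, so we have a Gröbner basis.
Inter-reduce: drop elements whose leading term is divisible by another's, tail-reduce, and make monic.
Reduced Gröbner basis: {a - 2, b - 2}.
Label its elements g_1 = a - 2, g_2 = b - 2.

Reduce p = -2ab - 3/2b + 11 modulo G:
  leading term ab: subtract (-2b)·g_1 from -2ab - 3/2b + 11 → -11/2b + 11
  leading term b: subtract (-11/2)·g_2 from -11/2b + 11 → 0
  normal form = 0.
Since the normal form is 0, p ∈ I.

-2ab - 3/2b + 11 lies in I (it reduces to 0).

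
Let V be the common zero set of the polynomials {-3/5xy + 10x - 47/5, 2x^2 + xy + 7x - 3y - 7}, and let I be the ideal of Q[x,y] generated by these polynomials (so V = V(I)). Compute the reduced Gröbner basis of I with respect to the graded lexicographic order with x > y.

f_1 = -3/5xy + 10x - 47/5, LT = xy.
f_2 = 2x^2 + xy + 7x - 3y - 7, LT = x^2.

S(f_1,f_2): lcm = x^2y. S = -1/2xy^2 - 50/3x^2 - 7/2xy + 3/2y^2 + 47/3x + 7/2y.
  leading term xy^2: subtract (5/6y)·f_1 from -1/2xy^2 - 50/3x^2 - 7/2xy + 3/2y^2 + 47/3x + 7/2y → -50/3x^2 - 71/6xy + 3/2y^2 + 47/3x + 34/3y
  leading term x^2: subtract (-25/3)·f_2 from -50/3x^2 - 71/6xy + 3/2y^2 + 47/3x + 34/3y → -7/2xy + 3/2y^2 + 74x - 41/3y - 175/3
  leading term xy: subtract (35/6)·f_1 from -7/2xy + 3/2y^2 + 74x - 41/3y - 175/3 → 3/2y^2 + 47/3x - 41/3y - 7/2
  leading term y^2: no divisor's leading term divides it; move 3/2y^2 to the remainder.
  leading term x: no divisor's leading term divides it; move 47/3x to the remainder.
  leading term y: no divisor's leading term divides it; move -41/3y to the remainder.
  leading term 1: no divisor's leading term divides it; move -7/2 to the remainder.
  remainder 3/2y^2 + 47/3x - 41/3y - 7/2 ≠ 0; add g_3 = 3/2y^2 + 47/3x - 41/3y - 7/2 to the basis.

The other S-polynomials (S(f_1,g_3), S(f_2,g_3)) all reduce to 0 modulo the current basis, so we have a Gröbner basis.

G = {x^2 + 71/6x - 3/2y - 34/3, xy - 50/3x + 47/3, y^2 + 94/9x - 82/9y - 7/3}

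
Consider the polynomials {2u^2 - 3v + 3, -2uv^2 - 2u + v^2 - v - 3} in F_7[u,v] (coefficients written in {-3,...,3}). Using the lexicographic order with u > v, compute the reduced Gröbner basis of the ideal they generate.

Buchberger's algorithm terminates because the ascending chain of leading-term ideals stabilizes.

f_1 = 2u^2 - 3v + 3, LT = u^2.
f_2 = -2uv^2 - 2u + v^2 - v - 3, LT = uv^2.

S(f_1,f_2): lcm = u^2v^2. S = -u^2 - 3uv^2 + 3uv + 2u + 2v^3 - 2v^2.
  leading term u^2: subtract (3)·f_1 from -u^2 - 3uv^2 + 3uv + 2u + 2v^3 - 2v^2 → -3uv^2 + 3uv + 2u + 2v^3 - 2v^2 + 2v - 2
  leading term uv^2: subtract (-2)·f_2 from -3uv^2 + 3uv + 2u + 2v^3 - 2v^2 + 2v - 2 → 3uv - 2u + 2v^3 - 1
  leading term uv: no divisor's leading term divides it; move 3uv to the remainder.
  leading term u: no divisor's leading term divides it; move -2u to the remainder.
  leading term v^3: no divisor's leading term divides it; move 2v^3 to the remainder.
  leading term 1: no divisor's leading term divides it; move -1 to the remainder.
  remainder 3uv - 2u + 2v^3 - 1 ≠ 0; add g_3 = 3uv - 2u + 2v^3 - 1 to the basis.

S(f_2,g_3): lcm = uv^2. S = 3uv + u - 3v^4 + 3v^2 + 2v - 2.
  leading term uv: subtract (1)·g_3 from 3uv + u - 3v^4 + 3v^2 + 2v - 2 → 3u - 3v^4 - 2v^3 + 3v^2 + 2v - 1
  leading term u: no divisor's leading term divides it; move 3u to the remainder.
  leading term v^4: no divisor's leading term divides it; move -3v^4 to the remainder.
  leading term v^3: no divisor's leading term divides it; move -2v^3 to the remainder.
  leading term v^2: no divisor's leading term divides it; move 3v^2 to the remainder.
  leading term v: no divisor's leading term divides it; move 2v to the remainder.
  leading term 1: no divisor's leading term divides it; move -1 to the remainder.
  remainder 3u - 3v^4 - 2v^3 + 3v^2 + 2v - 1 ≠ 0; add g_4 = 3u - 3v^4 - 2v^3 + 3v^2 + 2v - 1 to the basis.

S(f_2,g_4): lcm = uv^2. S = u + v^6 + 3v^5 - v^4 - 3v^3 + v^2 - 3v - 2.
  leading term u: subtract (-2)·g_4 from u + v^6 + 3v^5 - v^4 - 3v^3 + v^2 - 3v - 2 → v^6 + 3v^5 + v + 3
  leading term v^6: no divisor's leading term divides it; move v^6 to the remainder.
  leading term v^5: no divisor's leading term divides it; move 3v^5 to the remainder.
  leading term v: no divisor's leading term divides it; move v to the remainder.
  leading term 1: no divisor's leading term divides it; move 3 to the remainder.
  remainder v^6 + 3v^5 + v + 3 ≠ 0; add g_5 = v^6 + 3v^5 + v + 3 to the basis.

S(g_3,g_4): lcm = uv. S = -3u + v^5 + 3v^4 + 2v^3 - 3v^2 - 2v + 2.
  leading term u: subtract (-1)·g_4 from -3u + v^5 + 3v^4 + 2v^3 - 3v^2 - 2v + 2 → v^5 + 1
  leading term v^5: no divisor's leading term divides it; move v^5 to the remainder.
  leading term 1: no divisor's leading term divides it; move 1 to the remainder.
  remainder v^5 + 1 ≠ 0; add g_6 = v^5 + 1 to the basis.

The other S-polynomials (S(f_1,g_3), S(f_1,g_4), S(f_1,g_5), S(f_2,g_5), S(g_3,g_5), S(g_4,g_5), S(f_1,g_6), S(f_2,g_6), S(g_3,g_6), S(g_4,g_6), S(g_5,g_6)) all reduce to 0 modulo the current basis, so we have a Gröbner basis.
Inter-reduce: drop elements whose leading term is divisible by another's, tail-reduce, and make monic.

G = {u - v^4 - 3v^3 + v^2 + 3v + 2, v^5 + 1}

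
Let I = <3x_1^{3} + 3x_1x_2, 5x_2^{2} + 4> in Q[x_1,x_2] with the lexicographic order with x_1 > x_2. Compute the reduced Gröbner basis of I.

G = {x_1^{3} + x_1x_2, x_2^{2} + \tfrac{4}{5}}

Buchberger's algorithm terminates because the ascending chain of leading-term ideals stabilizes.

f_1 = 3x_1^{3} + 3x_1x_2, LT = x_1^{3}.
f_2 = 5x_2^{2} + 4, LT = x_2^{2}.

The S-polynomials (S(f_1,f_2)) all reduce to 0 modulo the current basis, so we have a Gröbner basis.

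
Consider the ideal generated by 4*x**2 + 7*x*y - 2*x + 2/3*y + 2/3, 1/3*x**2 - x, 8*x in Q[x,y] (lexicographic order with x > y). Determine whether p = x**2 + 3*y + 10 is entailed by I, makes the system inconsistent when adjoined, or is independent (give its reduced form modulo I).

First compute the reduced Gröbner basis of I by Buchberger's algorithm.
f_1 = 4*x**2 + 7*x*y - 2*x + 2/3*y + 2/3, LT = x**2.
f_2 = 1/3*x**2 - x, LT = x**2.
f_3 = 8*x, LT = x.

S(f_1,f_2): lcm = x**2. S = 7/4*x*y + 5/2*x + 1/6*y + 1/6.
  leading term x*y: subtract (7/32*y)·f_3 from 7/4*x*y + 5/2*x + 1/6*y + 1/6 → 5/2*x + 1/6*y + 1/6
  leading term x: subtract (5/16)·f_3 from 5/2*x + 1/6*y + 1/6 → 1/6*y + 1/6
  leading term y: no divisor's leading term divides it; move 1/6*y to the remainder.
  leading term 1: no divisor's leading term divides it; move 1/6 to the remainder.
  remainder 1/6*y + 1/6 ≠ 0; add h_4 = 1/6*y + 1/6 to the basis.

The other S-polynomials (S(f_1,f_3), S(f_2,f_3), S(f_1,h_4), S(f_2,h_4), S(f_3,h_4)) all reduce to 0 modulo the current basis, so we have a Gröbner basis.
Inter-reduce: drop elements whose leading term is divisible by another's, tail-reduce, and make monic.
Reduced Gröbner basis: {x, y + 1}.
Label its elements g_1 = x, g_2 = y + 1.

Reduce p = x**2 + 3*y + 10 modulo G:
  leading term x**2: subtract (x)·g_1 from x**2 + 3*y + 10 → 3*y + 10
  leading term y: subtract (3)·g_2 from 3*y + 10 → 7
  leading term 1: no divisor's leading term divides it; move 7 to the remainder.
  normal form = 7.
The normal form is nonzero, so p ∉ I. Since p minus its normal form lies in I, I + (p) = I + (r) where r = 7; decide whether this ideal is the whole ring.
Here r = 7 is a nonzero constant, hence a unit: 1 ∈ I + (p), the Gröbner basis of I + (p) is {1}, and the enlarged system has no common solution — adjoining p is inconsistent.

Adjoining x**2 + 3*y + 10 makes the ideal the whole ring: the system is inconsistent.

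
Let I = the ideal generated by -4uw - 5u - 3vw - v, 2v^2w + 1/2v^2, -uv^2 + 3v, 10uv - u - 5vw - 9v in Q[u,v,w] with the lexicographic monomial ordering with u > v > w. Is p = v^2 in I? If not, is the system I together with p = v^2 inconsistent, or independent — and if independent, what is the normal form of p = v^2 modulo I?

First compute the reduced Gröbner basis of I by Buchberger's algorithm.
f_1 = -4uw - 5u - 3vw - v, LT = uw.
f_2 = 2v^2w + 1/2v^2, LT = v^2w.
f_3 = -uv^2 + 3v, LT = uv^2.
f_4 = 10uv - u - 5vw - 9v, LT = uv.

S(f_1,f_2): lcm = uv^2w. S = uv^2 + 3/4v^3w + 1/4v^3.
  reduce S modulo (f_1, f_2, f_3, f_4):
  remainder 1/16v^3 + 3v ≠ 0; add h_5 = 1/16v^3 + 3v to the basis.

S(f_1,f_3): lcm = uv^2w. S = 5/4uv^2 + 3/4v^3w + 1/4v^3 + 3vw.
  reduce S modulo (f_1, f_2, f_3, f_4, h_5):
  remainder 3vw + 3/4v ≠ 0; add h_6 = 3vw + 3/4v to the basis.

S(f_1,f_4): lcm = uvw. S = 5/4uv + 1/10uw + 3/4v^2w + 1/4v^2 + 1/2vw^2 + 9/10vw.
  reduce S modulo (f_1, f_2, f_3, f_4, h_5, h_6):
  remainder 1/16v^2 + 123/160v ≠ 0; add h_7 = 1/16v^2 + 123/160v to the basis.

S(f_2,f_4): lcm = uv^2w. S = 1/4uv^2 + 1/10uvw + 1/2v^2w^2 + 9/10v^2w.
  reduce S modulo (f_1, f_2, f_3, f_4, h_5, h_6, h_7):
  remainder -1/80u + 4981/1600v ≠ 0; add h_8 = -1/80u + 4981/1600v to the basis.

S(f_3,f_4): lcm = uv^2. S = 1/10uv + 1/2v^2w + 9/10v^2 - 3v.
  reduce S modulo (f_1, f_2, f_3, f_4, h_5, h_6, h_7, h_8):
  remainder -19929/2000v ≠ 0; add h_9 = -19929/2000v to the basis.

The other S-polynomials (S(f_2,f_3), S(f_1,h_5), S(f_2,h_5), S(f_3,h_5), S(f_4,h_5), S(f_1,h_6), S(f_2,h_6), S(f_3,h_6), S(f_4,h_6), S(h_5,h_6), S(f_1,h_7), S(f_2,h_7), S(f_3,h_7), S(f_4,h_7), S(h_5,h_7), S(h_6,h_7), S(f_1,h_8), S(f_2,h_8), S(f_3,h_8), S(f_4,h_8), S(h_5,h_8), S(h_6,h_8), S(h_7,h_8), S(f_1,h_9), S(f_2,h_9), S(f_3,h_9), S(f_4,h_9), S(h_5,h_9), S(h_6,h_9), S(h_7,h_9), S(h_8,h_9)) all reduce to 0 modulo the current basis, so we have a Gröbner basis.
Inter-reduce: drop elements whose leading term is divisible by another's, tail-reduce, and make monic.
Reduced Gröbner basis: {u, v}.
Label its elements g_1 = u, g_2 = v.

Reduce p = v^2 modulo G:
  leading term v^2: subtract (v)·g_2 from v^2 → 0
  normal form = 0.
Since the normal form is 0, p ∈ I.

v^2 lies in I (it reduces to 0).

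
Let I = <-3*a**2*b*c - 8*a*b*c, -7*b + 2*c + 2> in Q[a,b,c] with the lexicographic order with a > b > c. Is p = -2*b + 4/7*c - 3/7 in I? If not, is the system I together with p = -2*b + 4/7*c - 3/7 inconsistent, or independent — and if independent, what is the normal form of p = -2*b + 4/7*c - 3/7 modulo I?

Adjoining -2*b + 4/7*c - 3/7 makes the ideal the whole ring: the system is inconsistent.

First compute the reduced Gröbner basis of I by Buchberger's algorithm.
f_1 = -3*a**2*b*c - 8*a*b*c, LT = a**2*b*c.
f_2 = -7*b + 2*c + 2, LT = b.

S(f_1,f_2): lcm = a**2*b*c. S = 2/7*a**2*c**2 + 2/7*a**2*c + 8/3*a*b*c.
  leading term a**2*c**2: no divisor's leading term divides it; move 2/7*a**2*c**2 to the remainder.
  leading term a**2*c: no divisor's leading term divides it; move 2/7*a**2*c to the remainder.
  leading term a*b*c: subtract (-8/21*a*c)·f_2 from 8/3*a*b*c → 16/21*a*c**2 + 16/21*a*c
  leading term a*c**2: no divisor's leading term divides it; move 16/21*a*c**2 to the remainder.
  leading term a*c: no divisor's leading term divides it; move 16/21*a*c to the remainder.
  remainder 2/7*a**2*c**2 + 2/7*a**2*c + 16/21*a*c**2 + 16/21*a*c ≠ 0; add h_3 = 2/7*a**2*c**2 + 2/7*a**2*c + 16/21*a*c**2 + 16/21*a*c to the basis.

S(f_1,h_3): lcm = a**2*b*c**2. S = -a**2*b*c - 8/3*a*b*c.
  leading term a**2*b*c: subtract (1/3)·f_1 from -a**2*b*c - 8/3*a*b*c → 0
  remainder 0.

S(f_2,h_3): leading monomials are coprime, so the S-polynomial reduces to 0 (Buchberger's first criterion).
Every S-polynomial of the final basis reduces to 0, so we have a Gröbner basis.
Inter-reduce: drop elements whose leading term is divisible by another's, tail-reduce, and make monic.
Reduced Gröbner basis: {a**2*c**2 + a**2*c + 8/3*a*c**2 + 8/3*a*c, b - 2/7*c - 2/7}.
Label its elements g_1 = a**2*c**2 + a**2*c + 8/3*a*c**2 + 8/3*a*c, g_2 = b - 2/7*c - 2/7.

Reduce p = -2*b + 4/7*c - 3/7 modulo G:
  leading term b: subtract (-2)·g_2 from -2*b + 4/7*c - 3/7 → -1
  leading term 1: no divisor's leading term divides it; move -1 to the remainder.
  normal form = -1.
The normal form is nonzero, so p ∉ I. Since p minus its normal form lies in I, I + (p) = I + (r) where r = -1; decide whether this ideal is the whole ring.
Here r = -1 is a nonzero constant, hence a unit: 1 ∈ I + (p), the Gröbner basis of I + (p) is {1}, and the enlarged system has no common solution — adjoining p is inconsistent.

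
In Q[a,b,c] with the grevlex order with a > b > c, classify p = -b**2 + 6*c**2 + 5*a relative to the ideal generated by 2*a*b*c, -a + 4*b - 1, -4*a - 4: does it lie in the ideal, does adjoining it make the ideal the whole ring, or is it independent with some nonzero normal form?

First compute the reduced Gröbner basis of I by Buchberger's algorithm.
f_1 = 2*a*b*c, LT = a*b*c.
f_2 = -a + 4*b - 1, LT = a.
f_3 = -4*a - 4, LT = a.

S(f_1,f_2): lcm = a*b*c. S = 4*b**2*c - b*c.
  leading term b**2*c: no divisor's leading term divides it; move 4*b**2*c to the remainder.
  leading term b*c: no divisor's leading term divides it; move -b*c to the remainder.
  remainder 4*b**2*c - b*c ≠ 0; add h_4 = 4*b**2*c - b*c to the basis.

S(f_1,f_3): lcm = a*b*c. S = -b*c.
  leading term b*c: no divisor's leading term divides it; move -b*c to the remainder.
  remainder -b*c ≠ 0; add h_5 = -b*c to the basis.

S(f_2,f_3): lcm = a. S = -4*b.
  leading term b: no divisor's leading term divides it; move -4*b to the remainder.
  remainder -4*b ≠ 0; add h_6 = -4*b to the basis.

The other S-polynomials (S(f_1,h_4), S(f_2,h_4), S(f_3,h_4), S(f_1,h_5), S(f_2,h_5), S(f_3,h_5), S(h_4,h_5), S(f_1,h_6), S(f_2,h_6), S(f_3,h_6), S(h_4,h_6), S(h_5,h_6)) all reduce to 0 modulo the current basis, so we have a Gröbner basis.
Inter-reduce: drop elements whose leading term is divisible by another's, tail-reduce, and make monic.
Reduced Gröbner basis: {a + 1, b}.
Label its elements g_1 = a + 1, g_2 = b.

Reduce p = -b**2 + 6*c**2 + 5*a modulo G:
  leading term b**2: subtract (-b)·g_2 from -b**2 + 6*c**2 + 5*a → 6*c**2 + 5*a
  leading term c**2: no divisor's leading term divides it; move 6*c**2 to the remainder.
  leading term a: subtract (5)·g_1 from 5*a → -5
  leading term 1: no divisor's leading term divides it; move -5 to the remainder.
  normal form = 6*c**2 - 5.
The normal form is nonzero, so p ∉ I. Since p minus its normal form lies in I, I + (p) = I + (r) where r = 6*c**2 - 5; decide whether this ideal is the whole ring.
Run Buchberger on G together with r (pairs among the g_i already reduce to 0 since G is a Gröbner basis):
g_1 = a + 1, LT = a.
g_2 = b, LT = b.
r = 6*c**2 - 5, LT = c**2.

The S-polynomials (S(g_1,g_2), S(g_1,r), S(g_2,r)) all reduce to 0 modulo the current basis, so we have a Gröbner basis.
Inter-reduce: drop elements whose leading term is divisible by another's, tail-reduce, and make monic.
Reduced Gröbner basis: {c**2 - 5/6, a + 1, b}.
The reduced Gröbner basis of I + (p) is {c**2 - 5/6, a + 1, b} ≠ {1}, a proper ideal, so the enlarged system stays consistent: p is independent of I, with normal form 6*c**2 - 5.

-b**2 + 6*c**2 + 5*a is independent of I; its normal form modulo I is 6*c**2 - 5.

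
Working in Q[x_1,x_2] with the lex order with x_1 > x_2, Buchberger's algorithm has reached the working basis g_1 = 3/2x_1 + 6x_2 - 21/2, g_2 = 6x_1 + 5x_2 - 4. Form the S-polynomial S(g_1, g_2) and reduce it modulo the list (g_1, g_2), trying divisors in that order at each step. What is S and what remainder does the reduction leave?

lcm(LM(g_1), LM(g_2)) = x_1.
S = (lcm/LT(g_1))·g_1 − (lcm/LT(g_2))·g_2 = 19/6x_2 - 19/3.
Reduce S modulo (g_1, g_2) in that order:
  leading term x_2: no divisor's leading term divides it; move 19/6x_2 to the remainder.
  leading term 1: no divisor's leading term divides it; move -19/3 to the remainder.
The remainder 19/6x_2 - 19/3 is nonzero, so it would be added as the next basis element.

S(g_1, g_2) = 19/6x_2 - 19/3; remainder on division = 19/6x_2 - 19/3.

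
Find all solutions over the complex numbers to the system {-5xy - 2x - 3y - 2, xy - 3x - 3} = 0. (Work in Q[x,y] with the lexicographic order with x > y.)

{(-9/17, -8/3), (-1, 0)}

Compute a lex Gröbner basis by Buchberger's algorithm.
f_1 = -5xy - 2x - 3y - 2, LT = xy.
f_2 = xy - 3x - 3, LT = xy.

S(f_1,f_2): lcm = xy. S = \tfrac{17}{5}x + \tfrac{3}{5}y + \tfrac{17}{5}.
  leading term x: no divisor's leading term divides it; move \tfrac{17}{5}x to the remainder.
  leading term y: no divisor's leading term divides it; move \tfrac{3}{5}y to the remainder.
  leading term 1: no divisor's leading term divides it; move \tfrac{17}{5} to the remainder.
  remainder \tfrac{17}{5}x + \tfrac{3}{5}y + \tfrac{17}{5} ≠ 0; add h_3 = \tfrac{17}{5}x + \tfrac{3}{5}y + \tfrac{17}{5} to the basis.

S(f_1,h_3): lcm = xy. S = \tfrac{2}{5}x - \tfrac{3}{17}y^{2} - \tfrac{2}{5}y + \tfrac{2}{5}.
  leading term x: subtract (\tfrac{2}{17})·h_3 from \tfrac{2}{5}x - \tfrac{3}{17}y^{2} - \tfrac{2}{5}y + \tfrac{2}{5} → -\tfrac{3}{17}y^{2} - \tfrac{8}{17}y
  leading term y^{2}: no divisor's leading term divides it; move -\tfrac{3}{17}y^{2} to the remainder.
  leading term y: no divisor's leading term divides it; move -\tfrac{8}{17}y to the remainder.
  remainder -\tfrac{3}{17}y^{2} - \tfrac{8}{17}y ≠ 0; add h_4 = -\tfrac{3}{17}y^{2} - \tfrac{8}{17}y to the basis.

The other S-polynomials (S(f_2,h_3), S(f_1,h_4), S(f_2,h_4), S(h_3,h_4)) all reduce to 0 modulo the current basis, so we have a Gröbner basis.
Inter-reduce: drop elements whose leading term is divisible by another's, tail-reduce, and make monic.
Reduced Gröbner basis: {x + \tfrac{3}{17}y + 1, y^{2} + \tfrac{8}{3}y}.

A lex Gröbner basis eliminates variables successively. Here y^{2} + \tfrac{8}{3}y depends only on y, with roots {-8/3, 0}; lifting each root through the earlier basis elements recovers the full solutions.
  y = -8/3: the earlier basis element becomes x + \tfrac{9}{17} = 0, giving x = -9/17 — point (-9/17, -8/3).
  y = 0: the earlier basis element becomes x + 1 = 0, giving x = -1 — point (-1, 0).
Check: every point annihilates each of the original generators.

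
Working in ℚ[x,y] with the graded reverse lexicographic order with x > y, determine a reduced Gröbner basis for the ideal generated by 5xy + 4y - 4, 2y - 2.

f_1 = 5xy + 4y - 4, LT = xy.
f_2 = 2y - 2, LT = y.

S(f_1,f_2): lcm = xy. S = x + ⅘y - ⅘.
  leading term x: no divisor's leading term divides it; move x to the remainder.
  leading term y: subtract (⅖)·f_2 from ⅘y - ⅘ → 0
  remainder x ≠ 0; add g_3 = x to the basis.

The other S-polynomials (S(f_1,g_3), S(f_2,g_3)) all reduce to 0 modulo the current basis, so we have a Gröbner basis.
Inter-reduce: drop elements whose leading term is divisible by another's, tail-reduce, and make monic.

G = {x, y - 1}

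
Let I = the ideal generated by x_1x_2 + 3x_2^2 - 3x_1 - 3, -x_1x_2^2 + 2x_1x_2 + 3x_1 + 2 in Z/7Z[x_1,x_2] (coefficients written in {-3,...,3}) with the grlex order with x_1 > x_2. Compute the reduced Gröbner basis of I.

f_1 = x_1x_2 + 3x_2^2 - 3x_1 - 3, LT = x_1x_2.
f_2 = -x_1x_2^2 + 2x_1x_2 + 3x_1 + 2, LT = x_1x_2^2.

S(f_1,f_2): lcm = x_1x_2^2. S = 3x_2^3 - x_1x_2 + 3x_1 - 3x_2 + 2.
  leading term x_2^3: no divisor's leading term divides it; move 3x_2^3 to the remainder.
  leading term x_1x_2: subtract (-1)·f_1 from -x_1x_2 + 3x_1 - 3x_2 + 2 → 3x_2^2 - 3x_2 - 1
  leading term x_2^2: no divisor's leading term divides it; move 3x_2^2 to the remainder.
  leading term x_2: no divisor's leading term divides it; move -3x_2 to the remainder.
  leading term 1: no divisor's leading term divides it; move -1 to the remainder.
  remainder 3x_2^3 + 3x_2^2 - 3x_2 - 1 ≠ 0; add g_3 = 3x_2^3 + 3x_2^2 - 3x_2 - 1 to the basis.

S(f_1,g_3): lcm = x_1x_2^3. S = 3x_2^4 + 3x_1x_2^2 + x_1x_2 - 3x_2^2 - 2x_1.
  leading term x_2^4: subtract (x_2)·g_3 from 3x_2^4 + 3x_1x_2^2 + x_1x_2 - 3x_2^2 - 2x_1 → 3x_1x_2^2 - 3x_2^3 + x_1x_2 - 2x_1 + x_2
  leading term x_1x_2^2: subtract (3x_2)·f_1 from 3x_1x_2^2 - 3x_2^3 + x_1x_2 - 2x_1 + x_2 → 2x_2^3 + 3x_1x_2 - 2x_1 + 3x_2
  leading term x_2^3: subtract (3)·g_3 from 2x_2^3 + 3x_1x_2 - 2x_1 + 3x_2 → 3x_1x_2 - 2x_2^2 - 2x_1 - 2x_2 + 3
  leading term x_1x_2: subtract (3)·f_1 from 3x_1x_2 - 2x_2^2 - 2x_1 - 2x_2 + 3 → 3x_2^2 - 2x_2 - 2
  leading term x_2^2: no divisor's leading term divides it; move 3x_2^2 to the remainder.
  leading term x_2: no divisor's leading term divides it; move -2x_2 to the remainder.
  leading term 1: no divisor's leading term divides it; move -2 to the remainder.
  remainder 3x_2^2 - 2x_2 - 2 ≠ 0; add g_4 = 3x_2^2 - 2x_2 - 2 to the basis.

S(f_1,g_4): lcm = x_1x_2^2. S = 3x_2^3 + 3x_1 - 3x_2.
  leading term x_2^3: subtract (1)·g_3 from 3x_2^3 + 3x_1 - 3x_2 → -3x_2^2 + 3x_1 + 1
  leading term x_2^2: subtract (-1)·g_4 from -3x_2^2 + 3x_1 + 1 → 3x_1 - 2x_2 - 1
  leading term x_1: no divisor's leading term divides it; move 3x_1 to the remainder.
  leading term x_2: no divisor's leading term divides it; move -2x_2 to the remainder.
  leading term 1: no divisor's leading term divides it; move -1 to the remainder.
  remainder 3x_1 - 2x_2 - 1 ≠ 0; add g_5 = 3x_1 - 2x_2 - 1 to the basis.

The other S-polynomials (S(f_2,g_3), S(f_2,g_4), S(g_3,g_4), S(f_1,g_5), S(f_2,g_5), S(g_3,g_5), S(g_4,g_5)) all reduce to 0 modulo the current basis, so we have a Gröbner basis.
Inter-reduce: drop elements whose leading term is divisible by another's, tail-reduce, and make monic.

G = {x_2^2 - 3x_2 - 3, x_1 - 3x_2 + 2}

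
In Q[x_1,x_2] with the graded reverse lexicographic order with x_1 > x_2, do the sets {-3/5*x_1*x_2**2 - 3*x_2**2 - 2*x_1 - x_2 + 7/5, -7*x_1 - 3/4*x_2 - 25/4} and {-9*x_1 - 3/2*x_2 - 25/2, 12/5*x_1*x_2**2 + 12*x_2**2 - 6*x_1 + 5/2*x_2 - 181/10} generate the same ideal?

Two ideals are equal iff their reduced Gröbner bases coincide (the reduced basis is unique for a fixed ordering).
Buchberger on the first generating set:
f_1 = -3/5*x_1*x_2**2 - 3*x_2**2 - 2*x_1 - x_2 + 7/5, LT = x_1*x_2**2.
f_2 = -7*x_1 - 3/4*x_2 - 25/4, LT = x_1.

S(f_1,f_2): lcm = x_1*x_2**2. S = -3/28*x_2**3 + 115/28*x_2**2 + 10/3*x_1 + 5/3*x_2 - 7/3.
  leading term x_2**3: no divisor's leading term divides it; move -3/28*x_2**3 to the remainder.
  leading term x_2**2: no divisor's leading term divides it; move 115/28*x_2**2 to the remainder.
  leading term x_1: subtract (-10/21)·f_2 from 10/3*x_1 + 5/3*x_2 - 7/3 → 55/42*x_2 - 223/42
  leading term x_2: no divisor's leading term divides it; move 55/42*x_2 to the remainder.
  leading term 1: no divisor's leading term divides it; move -223/42 to the remainder.
  remainder -3/28*x_2**3 + 115/28*x_2**2 + 55/42*x_2 - 223/42 ≠ 0; add g_3 = -3/28*x_2**3 + 115/28*x_2**2 + 55/42*x_2 - 223/42 to the basis.

The other S-polynomials (S(f_1,g_3), S(f_2,g_3)) all reduce to 0 modulo the current basis, so we have a Gröbner basis.
Inter-reduce: drop elements whose leading term is divisible by another's, tail-reduce, and make monic.
Reduced Gröbner basis: {x_2**3 - 115/3*x_2**2 - 110/9*x_2 + 446/9, x_1 + 3/28*x_2 + 25/28}.

Buchberger on the second generating set:
h_1 = -9*x_1 - 3/2*x_2 - 25/2, LT = x_1.
h_2 = 12/5*x_1*x_2**2 + 12*x_2**2 - 6*x_1 + 5/2*x_2 - 181/10, LT = x_1*x_2**2.

S(h_1,h_2): lcm = x_1*x_2**2. S = 1/6*x_2**3 - 65/18*x_2**2 + 5/2*x_1 - 25/24*x_2 + 181/24.
  leading term x_2**3: no divisor's leading term divides it; move 1/6*x_2**3 to the remainder.
  leading term x_2**2: no divisor's leading term divides it; move -65/18*x_2**2 to the remainder.
  leading term x_1: subtract (-5/18)·h_1 from 5/2*x_1 - 25/24*x_2 + 181/24 → -35/24*x_2 + 293/72
  leading term x_2: no divisor's leading term divides it; move -35/24*x_2 to the remainder.
  leading term 1: no divisor's leading term divides it; move 293/72 to the remainder.
  remainder 1/6*x_2**3 - 65/18*x_2**2 - 35/24*x_2 + 293/72 ≠ 0; add k_3 = 1/6*x_2**3 - 65/18*x_2**2 - 35/24*x_2 + 293/72 to the basis.

The other S-polynomials (S(h_1,k_3), S(h_2,k_3)) all reduce to 0 modulo the current basis, so we have a Gröbner basis.
Inter-reduce: drop elements whose leading term is divisible by another's, tail-reduce, and make monic.
Reduced Gröbner basis: {x_2**3 - 65/3*x_2**2 - 35/4*x_2 + 293/12, x_1 + 1/6*x_2 + 25/18}.

These differ, so the ideals are not equal.
The same test decides containment: I ⊆ J iff every generator of I reduces to 0 modulo a Gröbner basis of J.

No, the ideals differ.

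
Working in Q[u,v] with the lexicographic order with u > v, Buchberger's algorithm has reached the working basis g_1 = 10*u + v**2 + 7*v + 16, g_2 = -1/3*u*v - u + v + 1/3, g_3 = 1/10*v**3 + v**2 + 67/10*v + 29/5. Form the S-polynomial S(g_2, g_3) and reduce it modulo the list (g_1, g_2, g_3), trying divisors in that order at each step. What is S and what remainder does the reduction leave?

S(g_2, g_3) = -7*u*v**2 - 67*u*v - 58*u - 3*v**3 - v**2; remainder on division = 0.

lcm(LM(g_2), LM(g_3)) = u*v**3.
S = (lcm/LT(g_2))·g_2 − (lcm/LT(g_3))·g_3 = -7*u*v**2 - 67*u*v - 58*u - 3*v**3 - v**2.
Reduce S modulo (g_1, g_2, g_3) in that order:
  leading term u*v**2: subtract (-7/10*v**2)·g_1 from -7*u*v**2 - 67*u*v - 58*u - 3*v**3 - v**2 → -67*u*v - 58*u + 7/10*v**4 + 19/10*v**3 + 51/5*v**2
  leading term u*v: subtract (-67/10*v)·g_1 from -67*u*v - 58*u + 7/10*v**4 + 19/10*v**3 + 51/5*v**2 → -58*u + 7/10*v**4 + 43/5*v**3 + 571/10*v**2 + 536/5*v
  leading term u: subtract (-29/5)·g_1 from -58*u + 7/10*v**4 + 43/5*v**3 + 571/10*v**2 + 536/5*v → 7/10*v**4 + 43/5*v**3 + 629/10*v**2 + 739/5*v + 464/5
  leading term v**4: subtract (7*v)·g_3 from 7/10*v**4 + 43/5*v**3 + 629/10*v**2 + 739/5*v + 464/5 → 8/5*v**3 + 16*v**2 + 536/5*v + 464/5
  leading term v**3: subtract (16)·g_3 from 8/5*v**3 + 16*v**2 + 536/5*v + 464/5 → 0
The remainder is 0, so this S-polynomial contributes no new basis element.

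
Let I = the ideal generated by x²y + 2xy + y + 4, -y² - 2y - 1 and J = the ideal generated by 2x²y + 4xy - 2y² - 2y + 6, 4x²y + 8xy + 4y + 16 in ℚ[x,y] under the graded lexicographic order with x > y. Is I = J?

Yes, the ideals are equal.

Equality of ideals is decidable: compute both reduced Gröbner bases (unique for the ordering) and check whether they agree.
Buchberger on the first generating set:
f_1 = x²y + 2xy + y + 4, LT = x²y.
f_2 = -y² - 2y - 1, LT = y².

S(f_1,f_2): lcm = x²y². S = -2x²y + 2xy² - x² + y² + 4y.
  leading term x²y: subtract (-2)·f_1 from -2x²y + 2xy² - x² + y² + 4y → 2xy² - x² + 4xy + y² + 6y + 8
  leading term xy²: subtract (-2x)·f_2 from 2xy² - x² + 4xy + y² + 6y + 8 → -x² + y² - 2x + 6y + 8
  leading term x²: no divisor's leading term divides it; move -x² to the remainder.
  leading term y²: subtract (-1)·f_2 from y² - 2x + 6y + 8 → -2x + 4y + 7
  leading term x: no divisor's leading term divides it; move -2x to the remainder.
  leading term y: no divisor's leading term divides it; move 4y to the remainder.
  leading term 1: no divisor's leading term divides it; move 7 to the remainder.
  remainder -x² - 2x + 4y + 7 ≠ 0; add g_3 = -x² - 2x + 4y + 7 to the basis.

The other S-polynomials (S(f_1,g_3), S(f_2,g_3)) all reduce to 0 modulo the current basis, so we have a Gröbner basis.
Inter-reduce: drop elements whose leading term is divisible by another's, tail-reduce, and make monic.
Reduced Gröbner basis: {x² + 2x - 4y - 7, y² + 2y + 1}.

Buchberger on the second generating set:
h_1 = 2x²y + 4xy - 2y² - 2y + 6, LT = x²y.
h_2 = 4x²y + 8xy + 4y + 16, LT = x²y.

S(h_1,h_2): lcm = x²y. S = -y² - 2y - 1.
  leading term y²: no divisor's leading term divides it; move -y² to the remainder.
  leading term y: no divisor's leading term divides it; move -2y to the remainder.
  leading term 1: no divisor's leading term divides it; move -1 to the remainder.
  remainder -y² - 2y - 1 ≠ 0; add k_3 = -y² - 2y - 1 to the basis.

S(h_1,k_3): lcm = x²y². S = -2x²y + 2xy² - y³ - x² - y² + 3y.
  leading term x²y: subtract (-1)·h_1 from -2x²y + 2xy² - y³ - x² - y² + 3y → 2xy² - y³ - x² + 4xy - 3y² + y + 6
  leading term xy²: subtract (-2x)·k_3 from 2xy² - y³ - x² + 4xy - 3y² + y + 6 → -y³ - x² - 3y² - 2x + y + 6
  leading term y³: subtract (y)·k_3 from -y³ - x² - 3y² - 2x + y + 6 → -x² - y² - 2x + 2y + 6
  leading term x²: no divisor's leading term divides it; move -x² to the remainder.
  leading term y²: subtract (1)·k_3 from -y² - 2x + 2y + 6 → -2x + 4y + 7
  leading term x: no divisor's leading term divides it; move -2x to the remainder.
  leading term y: no divisor's leading term divides it; move 4y to the remainder.
  leading term 1: no divisor's leading term divides it; move 7 to the remainder.
  remainder -x² - 2x + 4y + 7 ≠ 0; add k_4 = -x² - 2x + 4y + 7 to the basis.

The other S-polynomials (S(h_2,k_3), S(h_1,k_4), S(h_2,k_4), S(k_3,k_4)) all reduce to 0 modulo the current basis, so we have a Gröbner basis.
Inter-reduce: drop elements whose leading term is divisible by another's, tail-reduce, and make monic.
Reduced Gröbner basis: {x² + 2x - 4y - 7, y² + 2y + 1}.

Same reduced basis, so the two generating sets span the same ideal.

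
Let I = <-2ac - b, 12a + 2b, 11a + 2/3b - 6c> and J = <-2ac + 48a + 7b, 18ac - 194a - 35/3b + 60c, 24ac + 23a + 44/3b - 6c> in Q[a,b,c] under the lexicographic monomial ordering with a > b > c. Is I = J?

Equality of ideals is decidable: compute both reduced Gröbner bases (unique for the ordering) and check whether they agree.
Buchberger on the first generating set:
f_1 = -2ac - b, LT = ac.
f_2 = 12a + 2b, LT = a.
f_3 = 11a + 2/3b - 6c, LT = a.

S(f_1,f_2): lcm = ac. S = -1/6bc + 1/2b.
  reduce S modulo (f_1, f_2, f_3):
  remainder -1/6bc + 1/2b ≠ 0; add g_4 = -1/6bc + 1/2b to the basis.

S(f_1,f_3): lcm = ac. S = -2/33bc + 1/2b + 6/11c^2.
  reduce S modulo (f_1, f_2, f_3, g_4):
  remainder 7/22b + 6/11c^2 ≠ 0; add g_5 = 7/22b + 6/11c^2 to the basis.

S(f_2,f_3): lcm = a. S = 7/66b + 6/11c.
  reduce S modulo (f_1, f_2, f_3, g_4, g_5):
  remainder -2/11c^2 + 6/11c ≠ 0; add g_6 = -2/11c^2 + 6/11c to the basis.

The other S-polynomials (S(f_1,g_4), S(f_2,g_4), S(f_3,g_4), S(f_1,g_5), S(f_2,g_5), S(f_3,g_5), S(g_4,g_5), S(f_1,g_6), S(f_2,g_6), S(f_3,g_6), S(g_4,g_6), S(g_5,g_6)) all reduce to 0 modulo the current basis, so we have a Gröbner basis.
Inter-reduce: drop elements whose leading term is divisible by another's, tail-reduce, and make monic.
Reduced Gröbner basis: {a - 6/7c, b + 36/7c, c^2 - 3c}.

Buchberger on the second generating set:
h_1 = -2ac + 48a + 7b, LT = ac.
h_2 = 18ac - 194a - 35/3b + 60c, LT = ac.
h_3 = 24ac + 23a + 44/3b - 6c, LT = ac.

S(h_1,h_2): lcm = ac. S = -119/9a - 77/27b - 10/3c.
  reduce S modulo (h_1, h_2, h_3):
  remainder -119/9a - 77/27b - 10/3c ≠ 0; add k_4 = -119/9a - 77/27b - 10/3c to the basis.

S(h_1,h_3): lcm = ac. S = -599/24a - 37/9b + 1/4c.
  reduce S modulo (h_1, h_2, h_3, k_4):
  remainder 173/136b + 1557/238c ≠ 0; add k_5 = 173/136b + 1557/238c to the basis.

S(h_1,k_4): lcm = ac. S = -24a - 11/51bc - 7/2b - 30/119c^2.
  reduce S modulo (h_1, h_2, h_3, k_4, k_5):
  remainder 6/7c^2 - 18/7c ≠ 0; add k_6 = 6/7c^2 - 18/7c to the basis.

The other S-polynomials (S(h_2,h_3), S(h_2,k_4), S(h_3,k_4), S(h_1,k_5), S(h_2,k_5), S(h_3,k_5), S(k_4,k_5), S(h_1,k_6), S(h_2,k_6), S(h_3,k_6), S(k_4,k_6), S(k_5,k_6)) all reduce to 0 modulo the current basis, so we have a Gröbner basis.
Inter-reduce: drop elements whose leading term is divisible by another's, tail-reduce, and make monic.
Reduced Gröbner basis: {a - 6/7c, b + 36/7c, c^2 - 3c}.

The two bases agree; hence the ideals are identical.
The same test decides containment: I ⊆ J iff every generator of I reduces to 0 modulo a Gröbner basis of J.

Yes, the ideals are equal.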